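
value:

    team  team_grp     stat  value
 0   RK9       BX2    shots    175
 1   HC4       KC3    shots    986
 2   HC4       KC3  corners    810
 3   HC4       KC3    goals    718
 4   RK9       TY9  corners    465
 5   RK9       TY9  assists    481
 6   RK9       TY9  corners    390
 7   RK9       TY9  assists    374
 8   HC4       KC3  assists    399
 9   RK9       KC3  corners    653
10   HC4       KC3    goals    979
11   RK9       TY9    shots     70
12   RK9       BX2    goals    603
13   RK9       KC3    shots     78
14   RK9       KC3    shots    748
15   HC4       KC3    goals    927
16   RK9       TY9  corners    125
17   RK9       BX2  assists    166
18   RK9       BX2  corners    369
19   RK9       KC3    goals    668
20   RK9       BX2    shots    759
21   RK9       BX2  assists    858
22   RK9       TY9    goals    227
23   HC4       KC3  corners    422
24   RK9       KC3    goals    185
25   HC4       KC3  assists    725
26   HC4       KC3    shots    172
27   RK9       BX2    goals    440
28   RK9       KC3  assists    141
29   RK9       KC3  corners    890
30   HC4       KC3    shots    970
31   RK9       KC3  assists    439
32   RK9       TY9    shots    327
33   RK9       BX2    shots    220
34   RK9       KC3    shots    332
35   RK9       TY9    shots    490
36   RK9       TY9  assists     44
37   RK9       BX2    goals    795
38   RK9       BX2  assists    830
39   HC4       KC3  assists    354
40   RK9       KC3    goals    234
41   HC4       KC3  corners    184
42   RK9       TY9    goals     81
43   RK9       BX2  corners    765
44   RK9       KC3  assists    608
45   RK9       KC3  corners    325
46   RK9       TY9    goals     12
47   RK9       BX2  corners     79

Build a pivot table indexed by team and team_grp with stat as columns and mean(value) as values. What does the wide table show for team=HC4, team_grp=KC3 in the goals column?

Rows with team=HC4, team_grp=KC3 and stat=goals: value values are 718, 979, 927.
(718 + 979 + 927) / 3 = 874.67.

874.67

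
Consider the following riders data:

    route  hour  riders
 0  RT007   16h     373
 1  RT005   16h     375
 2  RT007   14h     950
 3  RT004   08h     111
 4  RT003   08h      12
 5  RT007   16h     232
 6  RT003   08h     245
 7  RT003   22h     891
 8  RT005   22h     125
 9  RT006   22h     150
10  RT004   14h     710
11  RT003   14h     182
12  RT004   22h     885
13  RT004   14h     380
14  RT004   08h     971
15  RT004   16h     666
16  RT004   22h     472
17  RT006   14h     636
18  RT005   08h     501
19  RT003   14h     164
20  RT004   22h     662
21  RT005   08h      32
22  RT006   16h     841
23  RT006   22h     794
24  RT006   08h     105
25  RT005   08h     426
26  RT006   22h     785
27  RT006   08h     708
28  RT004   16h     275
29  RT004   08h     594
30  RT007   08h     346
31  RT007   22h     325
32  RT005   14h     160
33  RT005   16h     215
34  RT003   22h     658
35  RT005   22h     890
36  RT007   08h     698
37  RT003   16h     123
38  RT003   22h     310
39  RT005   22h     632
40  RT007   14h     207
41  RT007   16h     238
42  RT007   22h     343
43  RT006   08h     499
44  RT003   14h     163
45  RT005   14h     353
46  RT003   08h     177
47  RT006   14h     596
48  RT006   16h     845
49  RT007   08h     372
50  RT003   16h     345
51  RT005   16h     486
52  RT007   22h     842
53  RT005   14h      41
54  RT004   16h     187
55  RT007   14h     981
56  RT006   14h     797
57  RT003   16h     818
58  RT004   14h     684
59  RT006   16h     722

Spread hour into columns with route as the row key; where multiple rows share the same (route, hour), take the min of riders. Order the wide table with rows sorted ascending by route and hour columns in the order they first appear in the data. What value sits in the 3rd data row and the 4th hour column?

With rows sorted ascending by route, row 3 is route=RT005. hour columns in first-appearance order: 16h, 14h, 08h, 22h; column 4 is 22h.
Long rows with route=RT005, hour=22h: min(125, 890, 632) = 125.

125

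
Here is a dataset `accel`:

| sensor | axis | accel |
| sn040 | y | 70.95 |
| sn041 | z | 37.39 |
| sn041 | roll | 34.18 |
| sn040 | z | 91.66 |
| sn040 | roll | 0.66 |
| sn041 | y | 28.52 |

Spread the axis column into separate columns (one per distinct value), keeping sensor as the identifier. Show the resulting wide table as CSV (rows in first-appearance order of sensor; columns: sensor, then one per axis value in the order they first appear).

Columns: sensor plus the 3 distinct axis values (y, z, roll).
For example, row sn040 column y takes accel=70.95 from the long row (sn040, y).

sensor,y,z,roll
sn040,70.95,91.66,0.66
sn041,28.52,37.39,34.18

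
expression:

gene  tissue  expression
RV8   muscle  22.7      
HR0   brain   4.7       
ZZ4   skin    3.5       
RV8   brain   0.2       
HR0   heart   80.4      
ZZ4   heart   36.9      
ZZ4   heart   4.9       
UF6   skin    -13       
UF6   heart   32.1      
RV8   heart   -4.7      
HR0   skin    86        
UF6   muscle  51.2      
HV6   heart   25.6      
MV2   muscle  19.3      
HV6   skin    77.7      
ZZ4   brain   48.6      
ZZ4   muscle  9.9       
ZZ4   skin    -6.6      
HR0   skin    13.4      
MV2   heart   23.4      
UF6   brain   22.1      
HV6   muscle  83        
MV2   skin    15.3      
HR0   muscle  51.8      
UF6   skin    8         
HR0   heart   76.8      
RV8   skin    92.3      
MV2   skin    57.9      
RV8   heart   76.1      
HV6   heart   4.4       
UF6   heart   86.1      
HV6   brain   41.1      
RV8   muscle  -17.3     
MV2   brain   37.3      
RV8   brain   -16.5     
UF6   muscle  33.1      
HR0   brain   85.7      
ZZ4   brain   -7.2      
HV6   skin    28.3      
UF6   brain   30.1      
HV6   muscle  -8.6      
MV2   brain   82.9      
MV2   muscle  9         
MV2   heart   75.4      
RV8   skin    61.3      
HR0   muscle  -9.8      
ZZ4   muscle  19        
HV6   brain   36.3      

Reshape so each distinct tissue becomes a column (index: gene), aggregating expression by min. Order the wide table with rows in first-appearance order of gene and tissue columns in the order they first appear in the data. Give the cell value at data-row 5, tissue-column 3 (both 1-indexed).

28.3

With rows in first-appearance order of gene, row 5 is gene=HV6. tissue columns in first-appearance order: muscle, brain, skin, heart; column 3 is skin.
Long rows with gene=HV6, tissue=skin: min(77.7, 28.3) = 28.3.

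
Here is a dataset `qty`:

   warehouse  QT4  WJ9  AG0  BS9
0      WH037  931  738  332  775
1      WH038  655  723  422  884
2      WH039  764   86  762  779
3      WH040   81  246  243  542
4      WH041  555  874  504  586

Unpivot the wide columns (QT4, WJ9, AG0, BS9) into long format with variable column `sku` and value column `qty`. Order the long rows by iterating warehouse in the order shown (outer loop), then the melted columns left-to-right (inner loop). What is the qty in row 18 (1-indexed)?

874

20 rows total (5 × 4). Row 18: index ⌊(18-1)/4⌋ = 4 into warehouse → WH041; (18-1) mod 4 = 1 into the melted columns → WJ9.
So row 18 is (WH041, WJ9, 874); qty = 874.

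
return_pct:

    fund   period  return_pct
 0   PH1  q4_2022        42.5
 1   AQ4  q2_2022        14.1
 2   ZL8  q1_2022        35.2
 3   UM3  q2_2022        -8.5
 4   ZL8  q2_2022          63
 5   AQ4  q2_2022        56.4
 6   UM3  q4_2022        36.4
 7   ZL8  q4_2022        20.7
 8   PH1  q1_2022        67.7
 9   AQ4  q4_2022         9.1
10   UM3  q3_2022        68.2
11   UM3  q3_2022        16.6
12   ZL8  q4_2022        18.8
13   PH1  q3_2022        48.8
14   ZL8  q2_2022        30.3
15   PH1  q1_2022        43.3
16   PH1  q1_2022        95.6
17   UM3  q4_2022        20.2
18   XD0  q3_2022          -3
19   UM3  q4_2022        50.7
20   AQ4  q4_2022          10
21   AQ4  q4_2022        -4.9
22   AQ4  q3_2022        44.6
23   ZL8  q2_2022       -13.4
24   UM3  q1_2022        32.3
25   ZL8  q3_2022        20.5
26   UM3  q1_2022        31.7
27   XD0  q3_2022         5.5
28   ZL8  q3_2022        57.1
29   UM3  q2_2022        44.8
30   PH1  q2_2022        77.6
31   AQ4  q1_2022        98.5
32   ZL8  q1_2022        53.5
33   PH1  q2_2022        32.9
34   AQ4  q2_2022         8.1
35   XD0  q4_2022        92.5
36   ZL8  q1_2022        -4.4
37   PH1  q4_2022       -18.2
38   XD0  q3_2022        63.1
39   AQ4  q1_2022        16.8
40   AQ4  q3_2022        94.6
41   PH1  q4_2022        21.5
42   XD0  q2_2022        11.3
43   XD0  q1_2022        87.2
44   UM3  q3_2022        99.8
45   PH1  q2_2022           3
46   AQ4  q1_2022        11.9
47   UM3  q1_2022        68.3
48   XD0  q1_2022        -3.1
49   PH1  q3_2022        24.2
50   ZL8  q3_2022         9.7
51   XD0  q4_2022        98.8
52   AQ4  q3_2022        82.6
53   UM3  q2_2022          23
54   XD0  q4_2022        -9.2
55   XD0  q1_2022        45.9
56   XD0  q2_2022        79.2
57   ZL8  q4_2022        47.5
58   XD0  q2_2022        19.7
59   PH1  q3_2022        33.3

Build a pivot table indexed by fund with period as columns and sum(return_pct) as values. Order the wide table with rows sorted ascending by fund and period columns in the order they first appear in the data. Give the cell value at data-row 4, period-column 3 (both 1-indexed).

130

With rows sorted ascending by fund, row 4 is fund=XD0. period columns in first-appearance order: q4_2022, q2_2022, q1_2022, q3_2022; column 3 is q1_2022.
Long rows with fund=XD0, period=q1_2022: 87.2 + -3.1 + 45.9 = 130.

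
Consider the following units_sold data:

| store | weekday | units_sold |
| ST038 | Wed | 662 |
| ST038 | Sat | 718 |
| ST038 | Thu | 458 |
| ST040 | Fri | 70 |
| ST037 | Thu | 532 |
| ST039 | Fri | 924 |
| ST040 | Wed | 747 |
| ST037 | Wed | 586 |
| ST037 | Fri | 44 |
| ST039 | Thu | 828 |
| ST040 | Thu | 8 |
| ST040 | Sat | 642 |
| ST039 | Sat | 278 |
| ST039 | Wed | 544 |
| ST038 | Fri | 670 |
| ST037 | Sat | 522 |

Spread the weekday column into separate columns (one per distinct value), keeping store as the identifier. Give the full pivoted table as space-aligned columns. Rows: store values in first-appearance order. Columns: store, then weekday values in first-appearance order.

store  Wed  Sat  Thu  Fri
ST038  662  718  458  670
ST040  747  642  8    70 
ST037  586  522  532  44 
ST039  544  278  828  924

Columns: store plus the 4 distinct weekday values (Wed, Sat, Thu, Fri).
For example, row ST038 column Wed takes units_sold=662 from the long row (ST038, Wed).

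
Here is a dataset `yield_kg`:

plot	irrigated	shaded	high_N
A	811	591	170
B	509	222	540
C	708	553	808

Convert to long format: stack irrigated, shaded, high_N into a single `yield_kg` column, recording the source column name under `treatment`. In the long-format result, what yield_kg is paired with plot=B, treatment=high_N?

540

Unpivoting turns each (plot, wide-column) pair into one long row.
The wide cell at row B, column high_N holds 540, so the long row (B, high_N) has yield_kg=540.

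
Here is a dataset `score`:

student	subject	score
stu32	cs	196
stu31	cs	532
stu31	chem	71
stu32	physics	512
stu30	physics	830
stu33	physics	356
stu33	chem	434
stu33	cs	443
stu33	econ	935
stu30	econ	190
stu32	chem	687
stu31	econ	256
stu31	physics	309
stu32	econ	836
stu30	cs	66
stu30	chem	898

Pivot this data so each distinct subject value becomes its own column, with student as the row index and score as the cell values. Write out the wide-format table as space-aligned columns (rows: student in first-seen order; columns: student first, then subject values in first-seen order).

student  cs   chem  physics  econ
stu32    196  687   512      836 
stu31    532  71    309      256 
stu30    66   898   830      190 
stu33    443  434   356      935 

Columns: student plus the 4 distinct subject values (cs, chem, physics, econ).
For example, row stu32 column cs takes score=196 from the long row (stu32, cs).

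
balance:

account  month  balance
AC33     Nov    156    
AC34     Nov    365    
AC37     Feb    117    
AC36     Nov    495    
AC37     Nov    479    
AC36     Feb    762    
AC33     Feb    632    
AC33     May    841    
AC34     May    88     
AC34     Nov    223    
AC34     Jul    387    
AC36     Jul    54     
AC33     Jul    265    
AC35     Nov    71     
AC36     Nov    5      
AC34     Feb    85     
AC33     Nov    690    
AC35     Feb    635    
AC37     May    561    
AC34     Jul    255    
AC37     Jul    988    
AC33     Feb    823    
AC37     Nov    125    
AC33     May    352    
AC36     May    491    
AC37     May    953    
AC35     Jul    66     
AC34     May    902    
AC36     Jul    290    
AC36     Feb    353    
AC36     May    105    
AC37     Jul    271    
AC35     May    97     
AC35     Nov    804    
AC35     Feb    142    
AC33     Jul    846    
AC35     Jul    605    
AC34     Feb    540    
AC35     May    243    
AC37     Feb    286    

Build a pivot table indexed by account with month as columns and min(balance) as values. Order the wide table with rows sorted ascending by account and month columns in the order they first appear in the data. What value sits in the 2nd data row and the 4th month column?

With rows sorted ascending by account, row 2 is account=AC34. month columns in first-appearance order: Nov, Feb, May, Jul; column 4 is Jul.
Long rows with account=AC34, month=Jul: min(387, 255) = 255.

255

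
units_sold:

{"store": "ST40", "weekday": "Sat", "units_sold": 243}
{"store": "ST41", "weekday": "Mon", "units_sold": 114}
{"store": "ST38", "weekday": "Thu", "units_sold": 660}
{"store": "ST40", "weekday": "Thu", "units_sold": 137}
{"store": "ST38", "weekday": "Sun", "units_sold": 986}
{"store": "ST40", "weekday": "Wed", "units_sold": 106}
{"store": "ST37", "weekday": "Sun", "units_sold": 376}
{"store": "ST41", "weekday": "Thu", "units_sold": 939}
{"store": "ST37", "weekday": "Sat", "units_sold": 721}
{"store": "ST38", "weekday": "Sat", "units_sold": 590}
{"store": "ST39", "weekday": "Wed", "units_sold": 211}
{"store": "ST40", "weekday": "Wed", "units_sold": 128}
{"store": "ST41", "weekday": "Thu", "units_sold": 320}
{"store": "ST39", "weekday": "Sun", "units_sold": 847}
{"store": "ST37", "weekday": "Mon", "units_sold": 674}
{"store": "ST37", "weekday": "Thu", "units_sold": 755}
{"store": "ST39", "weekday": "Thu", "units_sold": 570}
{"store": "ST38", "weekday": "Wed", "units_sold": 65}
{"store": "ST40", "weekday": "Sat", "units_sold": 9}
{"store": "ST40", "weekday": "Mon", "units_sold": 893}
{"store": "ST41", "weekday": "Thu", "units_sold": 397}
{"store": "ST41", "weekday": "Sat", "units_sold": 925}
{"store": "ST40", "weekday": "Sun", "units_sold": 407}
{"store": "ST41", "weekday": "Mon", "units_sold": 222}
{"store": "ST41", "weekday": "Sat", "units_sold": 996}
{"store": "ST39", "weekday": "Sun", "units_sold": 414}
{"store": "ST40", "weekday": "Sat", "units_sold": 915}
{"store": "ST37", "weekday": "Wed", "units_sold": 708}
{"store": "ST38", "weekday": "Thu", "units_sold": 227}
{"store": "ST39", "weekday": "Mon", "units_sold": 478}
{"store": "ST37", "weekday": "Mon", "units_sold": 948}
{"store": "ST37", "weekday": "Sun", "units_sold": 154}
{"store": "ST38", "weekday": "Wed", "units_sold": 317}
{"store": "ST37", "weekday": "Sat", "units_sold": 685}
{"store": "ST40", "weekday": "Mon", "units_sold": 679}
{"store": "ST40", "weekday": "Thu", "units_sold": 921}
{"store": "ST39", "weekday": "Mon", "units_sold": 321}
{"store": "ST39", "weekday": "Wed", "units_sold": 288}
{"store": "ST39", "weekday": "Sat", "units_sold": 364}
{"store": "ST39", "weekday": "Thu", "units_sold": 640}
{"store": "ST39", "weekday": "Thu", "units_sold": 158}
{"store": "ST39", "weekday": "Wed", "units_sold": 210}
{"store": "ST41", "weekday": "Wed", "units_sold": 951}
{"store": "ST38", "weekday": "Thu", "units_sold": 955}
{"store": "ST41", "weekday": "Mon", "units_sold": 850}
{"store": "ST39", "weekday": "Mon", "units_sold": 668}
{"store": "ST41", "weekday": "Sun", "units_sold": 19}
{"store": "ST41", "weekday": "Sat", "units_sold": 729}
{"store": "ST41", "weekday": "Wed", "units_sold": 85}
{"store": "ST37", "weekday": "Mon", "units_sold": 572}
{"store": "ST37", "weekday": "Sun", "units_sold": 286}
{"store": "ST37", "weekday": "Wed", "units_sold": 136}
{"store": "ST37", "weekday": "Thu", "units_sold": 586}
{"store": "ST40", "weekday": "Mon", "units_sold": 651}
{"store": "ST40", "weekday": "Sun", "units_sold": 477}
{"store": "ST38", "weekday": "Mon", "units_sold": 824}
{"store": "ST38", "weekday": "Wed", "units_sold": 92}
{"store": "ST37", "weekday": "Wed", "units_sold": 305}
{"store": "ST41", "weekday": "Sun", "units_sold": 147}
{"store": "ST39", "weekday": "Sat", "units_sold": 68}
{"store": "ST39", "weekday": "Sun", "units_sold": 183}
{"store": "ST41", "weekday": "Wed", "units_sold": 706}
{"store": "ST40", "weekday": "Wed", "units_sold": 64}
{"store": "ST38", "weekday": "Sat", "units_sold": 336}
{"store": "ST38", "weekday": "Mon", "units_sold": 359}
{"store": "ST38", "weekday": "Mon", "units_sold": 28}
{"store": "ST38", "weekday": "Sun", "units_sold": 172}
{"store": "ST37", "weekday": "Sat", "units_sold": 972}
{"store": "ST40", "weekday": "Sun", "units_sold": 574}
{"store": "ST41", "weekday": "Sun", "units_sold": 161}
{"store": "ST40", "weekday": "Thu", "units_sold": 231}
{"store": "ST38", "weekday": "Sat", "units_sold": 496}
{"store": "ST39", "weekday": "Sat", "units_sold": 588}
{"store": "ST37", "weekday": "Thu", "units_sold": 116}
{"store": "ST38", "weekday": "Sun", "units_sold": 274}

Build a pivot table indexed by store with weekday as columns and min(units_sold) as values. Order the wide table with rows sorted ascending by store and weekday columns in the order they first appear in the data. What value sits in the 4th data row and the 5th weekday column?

With rows sorted ascending by store, row 4 is store=ST40. weekday columns in first-appearance order: Sat, Mon, Thu, Sun, Wed; column 5 is Wed.
Long rows with store=ST40, weekday=Wed: min(106, 128, 64) = 64.

64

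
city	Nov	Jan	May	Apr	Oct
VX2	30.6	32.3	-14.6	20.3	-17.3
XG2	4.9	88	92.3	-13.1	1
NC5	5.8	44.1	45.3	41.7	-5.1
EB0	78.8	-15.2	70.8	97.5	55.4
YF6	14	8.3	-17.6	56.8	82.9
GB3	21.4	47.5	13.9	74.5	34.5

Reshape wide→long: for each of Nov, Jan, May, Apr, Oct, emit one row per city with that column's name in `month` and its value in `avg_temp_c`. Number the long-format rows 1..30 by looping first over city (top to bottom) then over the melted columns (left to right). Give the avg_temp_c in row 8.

92.3

30 rows total (6 × 5). Row 8: index ⌊(8-1)/5⌋ = 1 into city → XG2; (8-1) mod 5 = 2 into the melted columns → May.
So row 8 is (XG2, May, 92.3); avg_temp_c = 92.3.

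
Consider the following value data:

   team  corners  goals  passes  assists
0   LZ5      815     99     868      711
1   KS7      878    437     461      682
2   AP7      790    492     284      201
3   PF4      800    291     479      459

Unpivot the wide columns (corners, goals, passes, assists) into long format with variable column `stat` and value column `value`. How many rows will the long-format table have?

4 team values × 4 melted columns = 16 rows.

16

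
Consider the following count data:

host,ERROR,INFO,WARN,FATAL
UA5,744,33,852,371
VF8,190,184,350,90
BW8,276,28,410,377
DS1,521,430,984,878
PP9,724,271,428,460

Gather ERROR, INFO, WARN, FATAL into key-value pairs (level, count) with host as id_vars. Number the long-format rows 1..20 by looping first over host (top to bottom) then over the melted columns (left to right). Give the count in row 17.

724

20 rows total (5 × 4). Row 17: index ⌊(17-1)/4⌋ = 4 into host → PP9; (17-1) mod 4 = 0 into the melted columns → ERROR.
So row 17 is (PP9, ERROR, 724); count = 724.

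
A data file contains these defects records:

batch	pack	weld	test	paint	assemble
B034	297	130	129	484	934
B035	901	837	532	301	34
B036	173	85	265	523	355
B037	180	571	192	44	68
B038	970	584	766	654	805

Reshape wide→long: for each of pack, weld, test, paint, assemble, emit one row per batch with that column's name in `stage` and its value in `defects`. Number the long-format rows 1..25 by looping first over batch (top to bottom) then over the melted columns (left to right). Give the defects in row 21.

970

25 rows total (5 × 5). Row 21: index ⌊(21-1)/5⌋ = 4 into batch → B038; (21-1) mod 5 = 0 into the melted columns → pack.
So row 21 is (B038, pack, 970); defects = 970.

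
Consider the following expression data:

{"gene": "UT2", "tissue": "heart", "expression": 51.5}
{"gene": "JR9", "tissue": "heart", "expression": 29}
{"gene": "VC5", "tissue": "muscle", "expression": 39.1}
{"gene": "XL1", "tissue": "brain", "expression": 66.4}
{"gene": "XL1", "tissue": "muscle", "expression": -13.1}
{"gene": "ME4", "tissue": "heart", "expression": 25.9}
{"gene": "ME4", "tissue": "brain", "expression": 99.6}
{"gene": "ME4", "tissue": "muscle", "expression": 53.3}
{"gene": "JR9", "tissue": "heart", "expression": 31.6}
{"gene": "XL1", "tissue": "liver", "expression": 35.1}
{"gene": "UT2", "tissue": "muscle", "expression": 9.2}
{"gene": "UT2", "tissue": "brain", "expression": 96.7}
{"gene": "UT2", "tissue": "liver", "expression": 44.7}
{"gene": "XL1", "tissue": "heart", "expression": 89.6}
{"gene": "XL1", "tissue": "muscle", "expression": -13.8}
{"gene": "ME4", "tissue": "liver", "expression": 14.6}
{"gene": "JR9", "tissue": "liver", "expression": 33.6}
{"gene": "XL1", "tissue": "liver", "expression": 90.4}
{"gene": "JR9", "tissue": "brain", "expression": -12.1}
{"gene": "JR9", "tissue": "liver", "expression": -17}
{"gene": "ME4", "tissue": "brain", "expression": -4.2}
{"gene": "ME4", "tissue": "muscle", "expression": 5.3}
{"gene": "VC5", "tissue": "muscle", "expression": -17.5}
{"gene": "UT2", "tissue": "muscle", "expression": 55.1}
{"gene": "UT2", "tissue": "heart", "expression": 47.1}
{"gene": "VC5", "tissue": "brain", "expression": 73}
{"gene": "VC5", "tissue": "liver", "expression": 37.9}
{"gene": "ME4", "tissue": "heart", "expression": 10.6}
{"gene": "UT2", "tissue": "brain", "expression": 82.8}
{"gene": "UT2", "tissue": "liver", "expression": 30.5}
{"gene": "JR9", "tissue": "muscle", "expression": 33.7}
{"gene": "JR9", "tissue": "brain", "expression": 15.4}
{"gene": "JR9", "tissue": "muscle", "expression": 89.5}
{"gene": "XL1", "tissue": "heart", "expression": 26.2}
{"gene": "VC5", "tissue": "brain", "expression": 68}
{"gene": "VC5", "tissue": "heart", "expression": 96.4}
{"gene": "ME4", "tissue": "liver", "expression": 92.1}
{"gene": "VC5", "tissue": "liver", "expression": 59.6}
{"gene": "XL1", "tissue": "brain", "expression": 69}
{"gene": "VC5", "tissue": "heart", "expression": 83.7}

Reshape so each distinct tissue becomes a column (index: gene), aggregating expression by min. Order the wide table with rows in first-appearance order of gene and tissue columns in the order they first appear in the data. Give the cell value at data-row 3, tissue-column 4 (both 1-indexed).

37.9

With rows in first-appearance order of gene, row 3 is gene=VC5. tissue columns in first-appearance order: heart, muscle, brain, liver; column 4 is liver.
Long rows with gene=VC5, tissue=liver: min(37.9, 59.6) = 37.9.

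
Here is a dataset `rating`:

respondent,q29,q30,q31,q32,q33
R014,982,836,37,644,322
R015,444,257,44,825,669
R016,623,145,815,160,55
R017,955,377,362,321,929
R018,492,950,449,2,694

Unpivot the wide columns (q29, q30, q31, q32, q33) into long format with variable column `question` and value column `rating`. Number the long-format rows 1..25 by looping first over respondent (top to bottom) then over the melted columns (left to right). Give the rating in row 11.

25 rows total (5 × 5). Row 11: index ⌊(11-1)/5⌋ = 2 into respondent → R016; (11-1) mod 5 = 0 into the melted columns → q29.
So row 11 is (R016, q29, 623); rating = 623.

623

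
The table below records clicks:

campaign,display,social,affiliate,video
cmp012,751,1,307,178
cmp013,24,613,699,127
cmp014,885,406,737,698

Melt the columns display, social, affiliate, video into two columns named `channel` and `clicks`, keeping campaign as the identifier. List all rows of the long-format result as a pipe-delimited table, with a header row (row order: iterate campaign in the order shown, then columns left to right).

Each (campaign, column) pair becomes one row: 3 × 4 = 12 rows.
For example, (cmp012, display) → clicks=751.

| campaign | channel | clicks |
| cmp012 | display | 751 |
| cmp012 | social | 1 |
| cmp012 | affiliate | 307 |
| cmp012 | video | 178 |
| cmp013 | display | 24 |
| cmp013 | social | 613 |
| cmp013 | affiliate | 699 |
| cmp013 | video | 127 |
| cmp014 | display | 885 |
| cmp014 | social | 406 |
| cmp014 | affiliate | 737 |
| cmp014 | video | 698 |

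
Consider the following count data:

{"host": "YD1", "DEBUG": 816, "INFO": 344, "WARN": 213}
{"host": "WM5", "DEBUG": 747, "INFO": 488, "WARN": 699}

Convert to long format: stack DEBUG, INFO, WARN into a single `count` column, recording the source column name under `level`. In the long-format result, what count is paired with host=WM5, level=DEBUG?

747

Unpivoting turns each (host, wide-column) pair into one long row.
The wide cell at row WM5, column DEBUG holds 747, so the long row (WM5, DEBUG) has count=747.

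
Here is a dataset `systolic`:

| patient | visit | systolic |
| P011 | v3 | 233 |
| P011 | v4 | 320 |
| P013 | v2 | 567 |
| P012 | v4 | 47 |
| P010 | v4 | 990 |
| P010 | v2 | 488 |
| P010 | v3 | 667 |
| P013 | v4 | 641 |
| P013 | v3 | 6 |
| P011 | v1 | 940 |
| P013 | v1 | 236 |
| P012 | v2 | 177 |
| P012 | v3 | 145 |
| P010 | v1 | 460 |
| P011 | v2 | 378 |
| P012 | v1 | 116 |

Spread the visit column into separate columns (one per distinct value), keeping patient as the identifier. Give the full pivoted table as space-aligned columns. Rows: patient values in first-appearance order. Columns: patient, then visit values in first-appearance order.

patient  v3   v4   v2   v1 
P011     233  320  378  940
P013     6    641  567  236
P012     145  47   177  116
P010     667  990  488  460

Columns: patient plus the 4 distinct visit values (v3, v4, v2, v1).
For example, row P011 column v3 takes systolic=233 from the long row (P011, v3).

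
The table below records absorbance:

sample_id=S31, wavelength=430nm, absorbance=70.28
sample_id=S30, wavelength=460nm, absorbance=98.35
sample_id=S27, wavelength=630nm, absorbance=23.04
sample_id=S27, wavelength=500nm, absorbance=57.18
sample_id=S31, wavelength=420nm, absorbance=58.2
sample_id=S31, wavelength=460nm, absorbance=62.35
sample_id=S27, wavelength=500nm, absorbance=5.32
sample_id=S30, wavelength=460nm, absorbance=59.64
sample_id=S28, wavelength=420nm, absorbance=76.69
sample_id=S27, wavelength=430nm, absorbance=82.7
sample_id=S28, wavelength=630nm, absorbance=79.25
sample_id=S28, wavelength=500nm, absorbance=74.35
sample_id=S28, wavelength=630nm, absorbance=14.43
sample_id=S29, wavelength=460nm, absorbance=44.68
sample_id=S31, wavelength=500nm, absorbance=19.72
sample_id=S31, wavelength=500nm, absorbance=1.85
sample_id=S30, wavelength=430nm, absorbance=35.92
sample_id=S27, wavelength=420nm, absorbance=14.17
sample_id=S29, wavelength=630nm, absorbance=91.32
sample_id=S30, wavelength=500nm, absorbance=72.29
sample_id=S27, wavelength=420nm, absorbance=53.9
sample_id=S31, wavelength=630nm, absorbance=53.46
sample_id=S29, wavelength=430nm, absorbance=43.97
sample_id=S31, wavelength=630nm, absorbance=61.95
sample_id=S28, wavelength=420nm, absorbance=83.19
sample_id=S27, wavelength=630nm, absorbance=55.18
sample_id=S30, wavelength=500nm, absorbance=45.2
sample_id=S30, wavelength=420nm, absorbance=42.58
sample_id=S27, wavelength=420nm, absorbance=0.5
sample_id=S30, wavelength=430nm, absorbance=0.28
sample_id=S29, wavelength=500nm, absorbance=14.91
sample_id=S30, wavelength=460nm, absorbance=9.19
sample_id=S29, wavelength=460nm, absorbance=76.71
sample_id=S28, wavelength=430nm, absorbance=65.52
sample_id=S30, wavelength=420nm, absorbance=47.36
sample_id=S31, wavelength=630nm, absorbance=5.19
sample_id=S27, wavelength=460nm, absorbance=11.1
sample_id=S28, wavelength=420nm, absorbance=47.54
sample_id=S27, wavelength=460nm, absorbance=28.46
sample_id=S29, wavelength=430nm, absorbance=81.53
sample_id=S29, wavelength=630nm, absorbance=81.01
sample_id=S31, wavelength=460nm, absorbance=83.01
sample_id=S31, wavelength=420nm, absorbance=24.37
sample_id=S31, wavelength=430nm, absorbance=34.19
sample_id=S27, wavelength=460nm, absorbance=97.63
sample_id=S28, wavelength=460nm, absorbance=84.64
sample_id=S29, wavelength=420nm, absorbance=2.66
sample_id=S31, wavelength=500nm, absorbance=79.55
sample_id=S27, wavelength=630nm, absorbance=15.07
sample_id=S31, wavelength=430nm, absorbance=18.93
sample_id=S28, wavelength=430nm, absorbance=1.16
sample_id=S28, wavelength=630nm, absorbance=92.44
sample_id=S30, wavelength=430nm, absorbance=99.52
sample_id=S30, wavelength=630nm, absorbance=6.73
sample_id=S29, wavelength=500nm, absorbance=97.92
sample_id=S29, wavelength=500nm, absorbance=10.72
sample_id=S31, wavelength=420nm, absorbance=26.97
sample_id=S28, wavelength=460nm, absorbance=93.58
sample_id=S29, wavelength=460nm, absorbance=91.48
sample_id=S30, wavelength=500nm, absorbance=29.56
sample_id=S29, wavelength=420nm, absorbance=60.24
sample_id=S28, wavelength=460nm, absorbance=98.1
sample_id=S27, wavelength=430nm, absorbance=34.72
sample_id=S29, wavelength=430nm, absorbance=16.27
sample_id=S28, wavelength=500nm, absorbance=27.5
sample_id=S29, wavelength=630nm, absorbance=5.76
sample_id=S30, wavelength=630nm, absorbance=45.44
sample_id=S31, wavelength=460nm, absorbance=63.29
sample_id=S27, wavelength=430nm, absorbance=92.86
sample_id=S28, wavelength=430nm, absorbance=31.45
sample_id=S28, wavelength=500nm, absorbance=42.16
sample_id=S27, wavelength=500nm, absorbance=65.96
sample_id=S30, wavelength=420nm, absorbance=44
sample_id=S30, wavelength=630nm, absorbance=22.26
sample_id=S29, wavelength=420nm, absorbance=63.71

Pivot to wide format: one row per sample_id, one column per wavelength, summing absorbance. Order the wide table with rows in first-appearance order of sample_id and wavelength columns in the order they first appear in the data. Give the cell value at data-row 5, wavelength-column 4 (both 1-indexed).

With rows in first-appearance order of sample_id, row 5 is sample_id=S29. wavelength columns in first-appearance order: 430nm, 460nm, 630nm, 500nm, 420nm; column 4 is 500nm.
Long rows with sample_id=S29, wavelength=500nm: 14.91 + 97.92 + 10.72 = 123.55.

123.55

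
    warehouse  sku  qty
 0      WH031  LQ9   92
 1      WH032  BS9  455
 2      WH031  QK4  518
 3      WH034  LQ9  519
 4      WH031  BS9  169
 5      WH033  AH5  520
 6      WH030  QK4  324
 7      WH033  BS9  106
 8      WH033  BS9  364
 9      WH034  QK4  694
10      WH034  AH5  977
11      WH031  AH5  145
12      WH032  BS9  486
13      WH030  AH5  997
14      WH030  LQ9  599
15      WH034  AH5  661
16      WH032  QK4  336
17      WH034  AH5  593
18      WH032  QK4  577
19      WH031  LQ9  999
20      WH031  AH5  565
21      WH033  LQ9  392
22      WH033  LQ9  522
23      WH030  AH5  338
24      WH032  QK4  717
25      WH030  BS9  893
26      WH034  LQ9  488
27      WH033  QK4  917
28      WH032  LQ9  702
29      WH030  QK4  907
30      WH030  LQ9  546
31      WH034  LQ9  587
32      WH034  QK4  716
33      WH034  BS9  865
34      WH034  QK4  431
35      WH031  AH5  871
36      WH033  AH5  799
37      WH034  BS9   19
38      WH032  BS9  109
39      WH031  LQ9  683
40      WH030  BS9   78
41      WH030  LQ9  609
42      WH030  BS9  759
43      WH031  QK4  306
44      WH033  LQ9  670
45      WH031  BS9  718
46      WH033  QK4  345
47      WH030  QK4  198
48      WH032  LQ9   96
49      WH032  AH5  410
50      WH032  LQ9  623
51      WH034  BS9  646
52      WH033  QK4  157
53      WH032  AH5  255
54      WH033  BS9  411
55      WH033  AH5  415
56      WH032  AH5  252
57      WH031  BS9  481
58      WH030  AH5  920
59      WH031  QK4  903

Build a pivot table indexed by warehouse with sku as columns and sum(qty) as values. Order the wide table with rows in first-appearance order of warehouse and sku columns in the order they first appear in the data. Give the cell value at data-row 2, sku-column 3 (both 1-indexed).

1630

With rows in first-appearance order of warehouse, row 2 is warehouse=WH032. sku columns in first-appearance order: LQ9, BS9, QK4, AH5; column 3 is QK4.
Long rows with warehouse=WH032, sku=QK4: 336 + 577 + 717 = 1630.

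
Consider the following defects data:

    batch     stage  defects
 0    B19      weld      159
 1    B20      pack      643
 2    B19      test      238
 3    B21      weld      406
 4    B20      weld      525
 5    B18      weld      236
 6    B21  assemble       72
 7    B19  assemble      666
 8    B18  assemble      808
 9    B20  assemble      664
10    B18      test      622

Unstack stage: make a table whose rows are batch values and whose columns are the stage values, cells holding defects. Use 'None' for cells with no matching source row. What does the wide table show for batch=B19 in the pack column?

None

No long-format row has batch=B19 and stage=pack, so the cell is None.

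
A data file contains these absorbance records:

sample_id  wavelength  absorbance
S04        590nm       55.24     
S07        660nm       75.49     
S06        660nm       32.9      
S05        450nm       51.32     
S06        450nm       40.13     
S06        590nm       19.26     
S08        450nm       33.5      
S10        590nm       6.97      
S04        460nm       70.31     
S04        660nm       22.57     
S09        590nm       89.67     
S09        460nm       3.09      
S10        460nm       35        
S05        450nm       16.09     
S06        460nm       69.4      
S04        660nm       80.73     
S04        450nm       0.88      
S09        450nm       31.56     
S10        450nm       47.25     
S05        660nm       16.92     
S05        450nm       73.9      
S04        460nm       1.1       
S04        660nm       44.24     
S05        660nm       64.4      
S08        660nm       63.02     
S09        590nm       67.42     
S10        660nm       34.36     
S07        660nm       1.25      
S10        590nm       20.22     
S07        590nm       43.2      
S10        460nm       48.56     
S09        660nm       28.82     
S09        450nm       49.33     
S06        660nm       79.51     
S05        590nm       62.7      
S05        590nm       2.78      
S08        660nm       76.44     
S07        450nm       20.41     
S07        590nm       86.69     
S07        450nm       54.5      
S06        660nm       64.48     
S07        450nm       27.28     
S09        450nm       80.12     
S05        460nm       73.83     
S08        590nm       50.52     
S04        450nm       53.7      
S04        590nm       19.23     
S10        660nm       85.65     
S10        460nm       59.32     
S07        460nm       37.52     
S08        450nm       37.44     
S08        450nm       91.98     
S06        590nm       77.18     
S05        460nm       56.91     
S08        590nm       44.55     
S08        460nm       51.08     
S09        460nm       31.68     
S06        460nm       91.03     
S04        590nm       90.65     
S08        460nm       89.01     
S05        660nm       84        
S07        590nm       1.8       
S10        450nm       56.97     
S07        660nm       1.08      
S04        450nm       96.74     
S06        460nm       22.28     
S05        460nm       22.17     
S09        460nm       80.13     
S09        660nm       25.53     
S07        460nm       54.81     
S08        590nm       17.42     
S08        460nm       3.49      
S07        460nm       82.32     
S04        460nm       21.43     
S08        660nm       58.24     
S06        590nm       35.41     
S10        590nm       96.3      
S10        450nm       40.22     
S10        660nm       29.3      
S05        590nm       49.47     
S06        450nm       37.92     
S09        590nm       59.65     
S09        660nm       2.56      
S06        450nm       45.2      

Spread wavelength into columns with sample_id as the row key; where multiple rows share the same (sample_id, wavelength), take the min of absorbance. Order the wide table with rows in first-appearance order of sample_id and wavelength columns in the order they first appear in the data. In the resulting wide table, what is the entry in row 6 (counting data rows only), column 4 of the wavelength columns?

With rows in first-appearance order of sample_id, row 6 is sample_id=S10. wavelength columns in first-appearance order: 590nm, 660nm, 450nm, 460nm; column 4 is 460nm.
Long rows with sample_id=S10, wavelength=460nm: min(35, 48.56, 59.32) = 35.

35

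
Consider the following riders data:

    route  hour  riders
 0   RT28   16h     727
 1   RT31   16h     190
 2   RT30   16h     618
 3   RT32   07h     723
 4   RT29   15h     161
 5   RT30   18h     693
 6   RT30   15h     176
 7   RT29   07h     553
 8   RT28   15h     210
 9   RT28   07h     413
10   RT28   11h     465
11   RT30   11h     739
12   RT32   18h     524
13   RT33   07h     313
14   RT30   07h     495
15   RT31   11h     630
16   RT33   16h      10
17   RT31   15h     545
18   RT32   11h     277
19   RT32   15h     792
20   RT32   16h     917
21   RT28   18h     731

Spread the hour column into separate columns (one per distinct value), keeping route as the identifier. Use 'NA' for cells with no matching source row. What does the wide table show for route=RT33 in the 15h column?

No long-format row has route=RT33 and hour=15h, so the cell is NA.

NA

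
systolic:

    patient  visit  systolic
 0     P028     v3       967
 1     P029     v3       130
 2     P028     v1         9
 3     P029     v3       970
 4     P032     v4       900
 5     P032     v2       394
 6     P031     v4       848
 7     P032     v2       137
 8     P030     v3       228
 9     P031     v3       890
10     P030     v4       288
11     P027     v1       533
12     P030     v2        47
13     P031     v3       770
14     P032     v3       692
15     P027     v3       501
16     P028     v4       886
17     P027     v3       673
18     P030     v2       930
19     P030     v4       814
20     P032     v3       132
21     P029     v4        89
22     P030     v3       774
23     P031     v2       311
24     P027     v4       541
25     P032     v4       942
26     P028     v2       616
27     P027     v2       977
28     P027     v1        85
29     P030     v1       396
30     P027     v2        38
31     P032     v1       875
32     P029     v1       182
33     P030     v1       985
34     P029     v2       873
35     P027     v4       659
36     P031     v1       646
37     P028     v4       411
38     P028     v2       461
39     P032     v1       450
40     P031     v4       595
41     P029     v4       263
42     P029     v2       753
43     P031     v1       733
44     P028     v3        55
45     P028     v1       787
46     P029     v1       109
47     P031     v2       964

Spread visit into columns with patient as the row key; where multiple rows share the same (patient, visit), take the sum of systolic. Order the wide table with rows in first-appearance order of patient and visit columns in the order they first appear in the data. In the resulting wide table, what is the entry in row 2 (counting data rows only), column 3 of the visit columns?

With rows in first-appearance order of patient, row 2 is patient=P029. visit columns in first-appearance order: v3, v1, v4, v2; column 3 is v4.
Long rows with patient=P029, visit=v4: 89 + 263 = 352.

352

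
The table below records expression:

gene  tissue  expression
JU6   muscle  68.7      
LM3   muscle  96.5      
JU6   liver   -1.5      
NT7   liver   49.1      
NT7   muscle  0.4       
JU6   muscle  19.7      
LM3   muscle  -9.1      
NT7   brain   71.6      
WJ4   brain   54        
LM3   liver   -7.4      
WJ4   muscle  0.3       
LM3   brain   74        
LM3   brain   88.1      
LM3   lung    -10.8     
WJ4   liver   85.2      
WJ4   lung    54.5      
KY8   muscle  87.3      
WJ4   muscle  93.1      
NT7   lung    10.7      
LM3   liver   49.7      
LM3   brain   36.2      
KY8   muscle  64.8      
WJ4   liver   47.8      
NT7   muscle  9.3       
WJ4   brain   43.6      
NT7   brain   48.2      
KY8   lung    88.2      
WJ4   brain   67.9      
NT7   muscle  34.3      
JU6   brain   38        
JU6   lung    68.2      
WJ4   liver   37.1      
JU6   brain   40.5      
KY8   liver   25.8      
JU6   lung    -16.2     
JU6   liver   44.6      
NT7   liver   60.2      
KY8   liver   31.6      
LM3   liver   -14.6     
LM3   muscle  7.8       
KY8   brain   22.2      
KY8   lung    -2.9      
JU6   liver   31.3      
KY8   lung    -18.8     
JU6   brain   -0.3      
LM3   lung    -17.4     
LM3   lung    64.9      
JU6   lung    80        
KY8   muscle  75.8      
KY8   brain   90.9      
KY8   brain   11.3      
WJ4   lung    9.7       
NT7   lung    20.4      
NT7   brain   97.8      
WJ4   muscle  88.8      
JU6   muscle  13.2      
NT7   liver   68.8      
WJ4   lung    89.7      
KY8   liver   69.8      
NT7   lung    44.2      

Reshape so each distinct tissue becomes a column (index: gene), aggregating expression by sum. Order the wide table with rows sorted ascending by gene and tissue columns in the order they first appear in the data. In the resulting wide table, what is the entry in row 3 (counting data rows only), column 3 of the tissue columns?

198.3

With rows sorted ascending by gene, row 3 is gene=LM3. tissue columns in first-appearance order: muscle, liver, brain, lung; column 3 is brain.
Long rows with gene=LM3, tissue=brain: 74 + 88.1 + 36.2 = 198.3.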